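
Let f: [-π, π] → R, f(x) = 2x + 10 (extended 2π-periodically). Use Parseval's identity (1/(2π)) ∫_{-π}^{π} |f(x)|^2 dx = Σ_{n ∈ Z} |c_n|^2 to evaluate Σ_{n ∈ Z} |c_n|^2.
Σ |c_n|^2 = 4π^2/3 + 100

Expand and integrate term by term over [-π, π]:
  ∫ (2x)^2 dx = 4·(2π^3/3); ∫ 2·2·(10)·x dx = 0 (odd integrand); ∫ 10^2 dx = 100·2π.
So (1/(2π)) ∫_{-π}^{π} (2x + 10)^2 dx = 4π^2/3 + 100 = 4π^2/3 + 100.
Parseval ⇒ Σ |c_n|^2 = 4π^2/3 + 100.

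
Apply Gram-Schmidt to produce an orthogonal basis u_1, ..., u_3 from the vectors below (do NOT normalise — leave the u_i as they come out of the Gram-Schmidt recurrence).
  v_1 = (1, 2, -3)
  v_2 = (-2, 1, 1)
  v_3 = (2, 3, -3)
Orthogonal basis:
  u_1 = (1, 2, -3)
  u_2 = (-25/14, 10/7, 5/14)
  u_3 = (2/3, 2/3, 2/3)

Apply the Gram-Schmidt recurrence
  u_1 = v_1
  u_i = v_i − Σ_{j<i} ((v_i · u_j) / (u_j · u_j)) · u_j.

Step by step this gives:
  u_1 = (1, 2, -3)
  u_2 = (-25/14, 10/7, 5/14)
  u_3 = (2/3, 2/3, 2/3)

Orthogonality check:
  u_2 · u_1 = 0 (should be 0)
  u_3 · u_1 = 0 (should be 0)
  u_3 · u_2 = 0 (should be 0)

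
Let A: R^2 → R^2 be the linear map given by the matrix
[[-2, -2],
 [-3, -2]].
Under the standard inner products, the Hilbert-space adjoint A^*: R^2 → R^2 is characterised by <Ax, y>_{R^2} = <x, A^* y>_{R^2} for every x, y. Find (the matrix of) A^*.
A^* = A^T =
[[-2, -3],
 [-2, -2]]

For real matrices with standard dot products, the defining identity <Ax, y> = <x, A^* y> gives (Ax)^T y = x^T (A^*) y, i.e. x^T A^T y = x^T (A^*) y. Since this holds for all x, y, we must have A^* = A^T. Therefore
A^* =
[[-2, -3],
 [-2, -2]].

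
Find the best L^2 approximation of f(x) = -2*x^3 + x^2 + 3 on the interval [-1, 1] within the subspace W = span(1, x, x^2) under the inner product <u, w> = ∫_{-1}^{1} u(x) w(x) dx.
g(x) = x^2 - 6*x/5 + 3

The best approximation g ∈ W is the orthogonal projection of f onto W. Writing g = a_0 + a_1 x + a_2 x^2, the coefficients solve the normal equations G · a = b where
  G_{ij} = <φ_i, φ_j> and b_i = <f, φ_i>, with φ_0 = 1, φ_1 = x, φ_2 = x^2.
G =
  [2, 0, 2/3]
  [0, 2/3, 0]
  [2/3, 0, 2/5],
b = (20/3, -4/5, 12/5).
Solving gives a_0 = 3, a_1 = -6/5, a_2 = 1, so
  g(x) = x^2 - 6*x/5 + 3.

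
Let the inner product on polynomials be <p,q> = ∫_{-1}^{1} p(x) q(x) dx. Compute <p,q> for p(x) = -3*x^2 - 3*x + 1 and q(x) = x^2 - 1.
<p,q> = -8/15

Expand the product: p(x)·q(x) = -3*x^4 - 3*x^3 + 4*x^2 + 3*x - 1.
∫_{-1}^{1} of each monomial x^k gives [2/(k+1) if k even, 0 if k odd]. Integrating term-by-term (or equivalently evaluating the antiderivative F(x) = -3*x^5/5 - 3*x^4/4 + 4*x^3/3 + 3*x^2/2 - x at the endpoints):
  F(1) − F(−1) = 29/60 − (61/60) = -8/15.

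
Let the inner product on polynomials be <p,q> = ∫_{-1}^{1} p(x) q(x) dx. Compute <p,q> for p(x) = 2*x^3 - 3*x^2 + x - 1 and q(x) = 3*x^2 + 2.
<p,q> = -68/5

Expand the product: p(x)·q(x) = 6*x^5 - 9*x^4 + 7*x^3 - 9*x^2 + 2*x - 2.
∫_{-1}^{1} of each monomial x^k gives [2/(k+1) if k even, 0 if k odd]. Integrating term-by-term (or equivalently evaluating the antiderivative F(x) = x^6 - 9*x^5/5 + 7*x^4/4 - 3*x^3 + x^2 - 2*x at the endpoints):
  F(1) − F(−1) = -61/20 − (211/20) = -68/5.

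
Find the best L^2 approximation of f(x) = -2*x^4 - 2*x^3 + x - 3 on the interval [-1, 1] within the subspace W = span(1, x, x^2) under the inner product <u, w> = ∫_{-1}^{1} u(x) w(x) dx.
g(x) = -12*x^2/7 - x/5 - 99/35

The best approximation g ∈ W is the orthogonal projection of f onto W. Writing g = a_0 + a_1 x + a_2 x^2, the coefficients solve the normal equations G · a = b where
  G_{ij} = <φ_i, φ_j> and b_i = <f, φ_i>, with φ_0 = 1, φ_1 = x, φ_2 = x^2.
G =
  [2, 0, 2/3]
  [0, 2/3, 0]
  [2/3, 0, 2/5],
b = (-34/5, -2/15, -18/7).
Solving gives a_0 = -99/35, a_1 = -1/5, a_2 = -12/7, so
  g(x) = -12*x^2/7 - x/5 - 99/35.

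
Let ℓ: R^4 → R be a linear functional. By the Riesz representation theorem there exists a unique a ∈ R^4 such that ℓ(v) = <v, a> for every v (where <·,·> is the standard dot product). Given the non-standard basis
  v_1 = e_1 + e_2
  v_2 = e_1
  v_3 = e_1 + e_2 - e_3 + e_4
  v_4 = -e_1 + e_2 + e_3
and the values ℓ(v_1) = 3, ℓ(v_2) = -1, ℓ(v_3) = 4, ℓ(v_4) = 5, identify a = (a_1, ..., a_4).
a = (-1, 4, 0, 1)

Write a = (a_1, ..., a_4) in the standard basis. For each basis vector v_i, ℓ(v_i) = <v_i, a> is a linear equation in the a_j's. Collect the n equations into a matrix system V a = ℓ, where row i of V is v_i (expressed in the standard basis). Since V is invertible (lower-triangular with 1s on the diagonal, up to permutation), solve by back-substitution:
  V =
[[1, 1, 0, 0],
 [1, 0, 0, 0],
 [1, 1, -1, 1],
 [-1, 1, 1, 0]]
  V a = (3, -1, 4, 5)
Solving gives a = (-1, 4, 0, 1).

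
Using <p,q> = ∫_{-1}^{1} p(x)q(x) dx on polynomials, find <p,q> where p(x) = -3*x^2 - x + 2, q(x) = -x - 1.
<p,q> = -4/3

Expand the product: p(x)·q(x) = 3*x^3 + 4*x^2 - x - 2.
∫_{-1}^{1} of each monomial x^k gives [2/(k+1) if k even, 0 if k odd]. Integrating term-by-term (or equivalently evaluating the antiderivative F(x) = 3*x^4/4 + 4*x^3/3 - x^2/2 - 2*x at the endpoints):
  F(1) − F(−1) = -5/12 − (11/12) = -4/3.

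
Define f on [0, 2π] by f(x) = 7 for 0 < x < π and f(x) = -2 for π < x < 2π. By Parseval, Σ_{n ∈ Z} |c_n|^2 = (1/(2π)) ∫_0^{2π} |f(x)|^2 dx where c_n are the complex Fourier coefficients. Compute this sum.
Σ |c_n|^2 = 53/2

Parseval equates the L^2 energy of f (normalised by 1/(2π)) with the ℓ^2 sum of its Fourier coefficients: (1/(2π)) ∫_0^{2π} |f|^2 = Σ |c_n|^2.
Compute the left side: (1/(2π)) [∫_0^π 7^2 dx + ∫_π^{2π} (-2)^2 dx] = (1/(2π)) · (49π + 4π) = (49 + 4)/2 = 53/2.
So Σ_{n ∈ Z} |c_n|^2 = 53/2.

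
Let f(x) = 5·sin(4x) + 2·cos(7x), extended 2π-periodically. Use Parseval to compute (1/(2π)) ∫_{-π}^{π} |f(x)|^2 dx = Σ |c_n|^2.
Σ |c_n|^2 = 29/2

Expand |f|^2 and use orthogonality of {sin(nx), cos(mx)} on [-π, π]:
  ∫_{-π}^{π} sin(nx)^2 dx = π, ∫ cos(mx)^2 dx = π, and cross terms integrate to 0.
So ∫_{-π}^{π} f(x)^2 dx = 5^2 · π + 2^2 · π = (25 + 4)π.
Divide by 2π: (25 + 4)/2 = 29/2.
By Parseval, this equals Σ |c_n|^2.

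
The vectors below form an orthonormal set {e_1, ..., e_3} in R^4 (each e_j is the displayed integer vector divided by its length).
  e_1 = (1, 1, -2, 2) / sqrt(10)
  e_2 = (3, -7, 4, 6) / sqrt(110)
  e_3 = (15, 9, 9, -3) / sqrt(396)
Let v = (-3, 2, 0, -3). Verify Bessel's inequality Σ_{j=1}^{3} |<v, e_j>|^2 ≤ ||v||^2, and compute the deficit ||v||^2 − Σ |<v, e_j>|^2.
Σ |<v, e_j>|^2 = 21; ||v||^2 = 22; deficit = 1

Write each e_j = u_j / sqrt(<u_j, u_j>) where u_j is the displayed integer vector. Then <v, e_j> = <v, u_j> / sqrt(<u_j, u_j>), so |<v, e_j>|^2 = <v, u_j>^2 / <u_j, u_j>.
Coefficients: <v, e_1> = -7/sqrt(10), <v, e_2> = -41/sqrt(110), <v, e_3> = -18/sqrt(396).
Square and sum: Σ |<v, e_j>|^2 = 21.
Compute ||v||^2 = v·v = 22.
Deficit = 22 − 21 = 1 ≥ 0, confirming Bessel's inequality. (The deficit equals ||v − Σ <v,e_j> e_j||^2, the squared distance from v to span{e_j}.)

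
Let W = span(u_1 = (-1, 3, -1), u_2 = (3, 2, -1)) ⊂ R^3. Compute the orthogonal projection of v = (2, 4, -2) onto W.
proj_W(v) = (140/69, 284/69, -116/69)

Set up U = [u_1 | ... | u_2] ∈ R^(3×2). The projector onto W = col(U) is P = U (U^T U)^(-1) U^T.
Compute U^T U =
  [11, 4]
  [4, 14],
and U^T v = (12, 16).
Solve U^T U · c = U^T v for the coefficients: c = (52/69, 64/69). The projection is proj_W(v) = U c.
Check: (v - proj_W(v)) · u_1 = 0  (should be 0).
Check: (v - proj_W(v)) · u_2 = 0  (should be 0).
Result: proj_W(v) = (140/69, 284/69, -116/69).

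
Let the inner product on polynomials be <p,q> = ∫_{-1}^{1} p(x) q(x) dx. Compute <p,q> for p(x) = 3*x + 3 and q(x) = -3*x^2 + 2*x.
<p,q> = -2

Expand the product: p(x)·q(x) = -9*x^3 - 3*x^2 + 6*x.
∫_{-1}^{1} of each monomial x^k gives [2/(k+1) if k even, 0 if k odd]. Integrating term-by-term (or equivalently evaluating the antiderivative F(x) = -9*x^4/4 - x^3 + 3*x^2 at the endpoints):
  F(1) − F(−1) = -1/4 − (7/4) = -2.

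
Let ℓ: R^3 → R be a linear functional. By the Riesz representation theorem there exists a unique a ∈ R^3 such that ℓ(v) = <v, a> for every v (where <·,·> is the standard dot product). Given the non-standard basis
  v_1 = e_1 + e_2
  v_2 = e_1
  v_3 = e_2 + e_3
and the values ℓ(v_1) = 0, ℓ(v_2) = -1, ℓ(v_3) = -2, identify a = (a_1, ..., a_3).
a = (-1, 1, -3)

Write a = (a_1, ..., a_3) in the standard basis. For each basis vector v_i, ℓ(v_i) = <v_i, a> is a linear equation in the a_j's. Collect the n equations into a matrix system V a = ℓ, where row i of V is v_i (expressed in the standard basis). Since V is invertible (lower-triangular with 1s on the diagonal, up to permutation), solve by back-substitution:
  V =
[[1, 1, 0],
 [1, 0, 0],
 [0, 1, 1]]
  V a = (0, -1, -2)
Solving gives a = (-1, 1, -3).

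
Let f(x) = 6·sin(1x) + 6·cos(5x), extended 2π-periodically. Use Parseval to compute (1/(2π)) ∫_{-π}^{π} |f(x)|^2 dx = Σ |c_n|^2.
Σ |c_n|^2 = 36

Expand |f|^2 and use orthogonality of {sin(nx), cos(mx)} on [-π, π]:
  ∫_{-π}^{π} sin(nx)^2 dx = π, ∫ cos(mx)^2 dx = π, and cross terms integrate to 0.
So ∫_{-π}^{π} f(x)^2 dx = 6^2 · π + 6^2 · π = (36 + 36)π.
Divide by 2π: (36 + 36)/2 = 36.
By Parseval, this equals Σ |c_n|^2.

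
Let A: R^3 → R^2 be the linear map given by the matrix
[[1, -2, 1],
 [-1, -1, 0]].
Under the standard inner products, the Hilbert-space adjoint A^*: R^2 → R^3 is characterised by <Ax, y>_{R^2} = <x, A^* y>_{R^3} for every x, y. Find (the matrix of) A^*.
A^* = A^T =
[[1, -1],
 [-2, -1],
 [1, 0]]

For real matrices with standard dot products, the defining identity <Ax, y> = <x, A^* y> gives (Ax)^T y = x^T (A^*) y, i.e. x^T A^T y = x^T (A^*) y. Since this holds for all x, y, we must have A^* = A^T. Therefore
A^* =
[[1, -1],
 [-2, -1],
 [1, 0]].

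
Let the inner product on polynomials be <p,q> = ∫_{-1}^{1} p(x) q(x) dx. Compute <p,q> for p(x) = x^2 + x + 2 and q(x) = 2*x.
<p,q> = 4/3

Expand the product: p(x)·q(x) = 2*x^3 + 2*x^2 + 4*x.
∫_{-1}^{1} of each monomial x^k gives [2/(k+1) if k even, 0 if k odd]. Integrating term-by-term (or equivalently evaluating the antiderivative F(x) = x^4/2 + 2*x^3/3 + 2*x^2 at the endpoints):
  F(1) − F(−1) = 19/6 − (11/6) = 4/3.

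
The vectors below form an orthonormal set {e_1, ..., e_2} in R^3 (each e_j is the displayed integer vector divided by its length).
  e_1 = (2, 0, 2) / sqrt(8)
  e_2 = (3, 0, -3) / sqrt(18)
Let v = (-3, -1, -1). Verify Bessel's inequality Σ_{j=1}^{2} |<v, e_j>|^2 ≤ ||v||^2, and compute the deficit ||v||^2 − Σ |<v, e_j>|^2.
Σ |<v, e_j>|^2 = 10; ||v||^2 = 11; deficit = 1

Write each e_j = u_j / sqrt(<u_j, u_j>) where u_j is the displayed integer vector. Then <v, e_j> = <v, u_j> / sqrt(<u_j, u_j>), so |<v, e_j>|^2 = <v, u_j>^2 / <u_j, u_j>.
Coefficients: <v, e_1> = -8/sqrt(8), <v, e_2> = -6/sqrt(18).
Square and sum: Σ |<v, e_j>|^2 = 10.
Compute ||v||^2 = v·v = 11.
Deficit = 11 − 10 = 1 ≥ 0, confirming Bessel's inequality. (The deficit equals ||v − Σ <v,e_j> e_j||^2, the squared distance from v to span{e_j}.)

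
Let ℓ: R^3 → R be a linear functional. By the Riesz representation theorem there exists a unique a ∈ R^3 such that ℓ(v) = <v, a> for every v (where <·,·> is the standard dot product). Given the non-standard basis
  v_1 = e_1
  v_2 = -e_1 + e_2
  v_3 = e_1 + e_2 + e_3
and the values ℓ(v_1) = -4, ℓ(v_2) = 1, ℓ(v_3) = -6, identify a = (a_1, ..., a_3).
a = (-4, -3, 1)

Write a = (a_1, ..., a_3) in the standard basis. For each basis vector v_i, ℓ(v_i) = <v_i, a> is a linear equation in the a_j's. Collect the n equations into a matrix system V a = ℓ, where row i of V is v_i (expressed in the standard basis). Since V is invertible (lower-triangular with 1s on the diagonal, up to permutation), solve by back-substitution:
  V =
[[1, 0, 0],
 [-1, 1, 0],
 [1, 1, 1]]
  V a = (-4, 1, -6)
Solving gives a = (-4, -3, 1).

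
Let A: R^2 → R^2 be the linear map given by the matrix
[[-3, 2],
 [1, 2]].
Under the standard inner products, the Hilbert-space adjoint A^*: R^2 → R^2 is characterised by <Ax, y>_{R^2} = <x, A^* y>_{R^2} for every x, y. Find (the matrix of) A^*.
A^* = A^T =
[[-3, 1],
 [2, 2]]

For real matrices with standard dot products, the defining identity <Ax, y> = <x, A^* y> gives (Ax)^T y = x^T (A^*) y, i.e. x^T A^T y = x^T (A^*) y. Since this holds for all x, y, we must have A^* = A^T. Therefore
A^* =
[[-3, 1],
 [2, 2]].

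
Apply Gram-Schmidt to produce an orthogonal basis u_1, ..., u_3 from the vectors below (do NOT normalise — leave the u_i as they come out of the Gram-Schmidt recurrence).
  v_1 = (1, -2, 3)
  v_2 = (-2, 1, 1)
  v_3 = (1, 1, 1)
Orthogonal basis:
  u_1 = (1, -2, 3)
  u_2 = (-27/14, 6/7, 17/14)
  u_3 = (75/83, 105/83, 45/83)

Apply the Gram-Schmidt recurrence
  u_1 = v_1
  u_i = v_i − Σ_{j<i} ((v_i · u_j) / (u_j · u_j)) · u_j.

Step by step this gives:
  u_1 = (1, -2, 3)
  u_2 = (-27/14, 6/7, 17/14)
  u_3 = (75/83, 105/83, 45/83)

Orthogonality check:
  u_2 · u_1 = 0 (should be 0)
  u_3 · u_1 = 0 (should be 0)
  u_3 · u_2 = 0 (should be 0)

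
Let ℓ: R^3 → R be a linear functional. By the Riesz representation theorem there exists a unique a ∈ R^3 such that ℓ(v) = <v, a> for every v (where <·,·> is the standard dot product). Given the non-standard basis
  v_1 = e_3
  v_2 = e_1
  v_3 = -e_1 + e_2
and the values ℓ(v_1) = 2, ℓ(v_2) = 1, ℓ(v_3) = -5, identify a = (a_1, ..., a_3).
a = (1, -4, 2)

Write a = (a_1, ..., a_3) in the standard basis. For each basis vector v_i, ℓ(v_i) = <v_i, a> is a linear equation in the a_j's. Collect the n equations into a matrix system V a = ℓ, where row i of V is v_i (expressed in the standard basis). Since V is invertible (lower-triangular with 1s on the diagonal, up to permutation), solve by back-substitution:
  V =
[[0, 0, 1],
 [1, 0, 0],
 [-1, 1, 0]]
  V a = (2, 1, -5)
Solving gives a = (1, -4, 2).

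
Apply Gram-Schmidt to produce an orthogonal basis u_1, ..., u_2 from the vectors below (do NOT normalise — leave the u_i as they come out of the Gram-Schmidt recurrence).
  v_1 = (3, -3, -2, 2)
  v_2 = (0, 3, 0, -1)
Orthogonal basis:
  u_1 = (3, -3, -2, 2)
  u_2 = (33/26, 45/26, -11/13, -2/13)

Apply the Gram-Schmidt recurrence
  u_1 = v_1
  u_i = v_i − Σ_{j<i} ((v_i · u_j) / (u_j · u_j)) · u_j.

Step by step this gives:
  u_1 = (3, -3, -2, 2)
  u_2 = (33/26, 45/26, -11/13, -2/13)

Orthogonality check:
  u_2 · u_1 = 0 (should be 0)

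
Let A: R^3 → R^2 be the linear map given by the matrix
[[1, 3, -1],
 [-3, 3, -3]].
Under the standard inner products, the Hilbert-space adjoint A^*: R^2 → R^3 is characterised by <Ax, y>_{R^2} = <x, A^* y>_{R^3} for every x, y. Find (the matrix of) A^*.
A^* = A^T =
[[1, -3],
 [3, 3],
 [-1, -3]]

For real matrices with standard dot products, the defining identity <Ax, y> = <x, A^* y> gives (Ax)^T y = x^T (A^*) y, i.e. x^T A^T y = x^T (A^*) y. Since this holds for all x, y, we must have A^* = A^T. Therefore
A^* =
[[1, -3],
 [3, 3],
 [-1, -3]].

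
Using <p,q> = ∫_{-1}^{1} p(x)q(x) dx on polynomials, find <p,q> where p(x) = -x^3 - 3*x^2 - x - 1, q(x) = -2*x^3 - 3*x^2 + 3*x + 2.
<p,q> = -148/35

Expand the product: p(x)·q(x) = 2*x^6 + 9*x^5 + 8*x^4 - 6*x^3 - 6*x^2 - 5*x - 2.
∫_{-1}^{1} of each monomial x^k gives [2/(k+1) if k even, 0 if k odd]. Integrating term-by-term (or equivalently evaluating the antiderivative F(x) = 2*x^7/7 + 3*x^6/2 + 8*x^5/5 - 3*x^4/2 - 2*x^3 - 5*x^2/2 - 2*x at the endpoints):
  F(1) − F(−1) = -323/70 − (-27/70) = -148/35.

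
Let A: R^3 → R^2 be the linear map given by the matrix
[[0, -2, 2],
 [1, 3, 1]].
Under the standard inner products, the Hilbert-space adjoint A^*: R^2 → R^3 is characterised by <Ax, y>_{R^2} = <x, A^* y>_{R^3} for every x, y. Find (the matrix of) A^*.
A^* = A^T =
[[0, 1],
 [-2, 3],
 [2, 1]]

For real matrices with standard dot products, the defining identity <Ax, y> = <x, A^* y> gives (Ax)^T y = x^T (A^*) y, i.e. x^T A^T y = x^T (A^*) y. Since this holds for all x, y, we must have A^* = A^T. Therefore
A^* =
[[0, 1],
 [-2, 3],
 [2, 1]].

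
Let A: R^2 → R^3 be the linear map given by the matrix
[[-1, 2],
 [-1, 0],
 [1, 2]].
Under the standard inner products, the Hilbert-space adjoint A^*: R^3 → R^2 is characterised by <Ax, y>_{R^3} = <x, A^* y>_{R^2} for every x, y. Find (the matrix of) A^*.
A^* = A^T =
[[-1, -1, 1],
 [2, 0, 2]]

For real matrices with standard dot products, the defining identity <Ax, y> = <x, A^* y> gives (Ax)^T y = x^T (A^*) y, i.e. x^T A^T y = x^T (A^*) y. Since this holds for all x, y, we must have A^* = A^T. Therefore
A^* =
[[-1, -1, 1],
 [2, 0, 2]].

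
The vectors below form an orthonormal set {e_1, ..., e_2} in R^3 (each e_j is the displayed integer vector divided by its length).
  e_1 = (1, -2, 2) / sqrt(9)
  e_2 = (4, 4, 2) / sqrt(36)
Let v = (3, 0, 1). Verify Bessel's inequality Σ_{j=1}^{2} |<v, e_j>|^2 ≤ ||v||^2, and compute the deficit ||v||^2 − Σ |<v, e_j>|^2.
Σ |<v, e_j>|^2 = 74/9; ||v||^2 = 10; deficit = 16/9

Write each e_j = u_j / sqrt(<u_j, u_j>) where u_j is the displayed integer vector. Then <v, e_j> = <v, u_j> / sqrt(<u_j, u_j>), so |<v, e_j>|^2 = <v, u_j>^2 / <u_j, u_j>.
Coefficients: <v, e_1> = 5/sqrt(9), <v, e_2> = 14/sqrt(36).
Square and sum: Σ |<v, e_j>|^2 = 74/9.
Compute ||v||^2 = v·v = 10.
Deficit = 10 − 74/9 = 16/9 ≥ 0, confirming Bessel's inequality. (The deficit equals ||v − Σ <v,e_j> e_j||^2, the squared distance from v to span{e_j}.)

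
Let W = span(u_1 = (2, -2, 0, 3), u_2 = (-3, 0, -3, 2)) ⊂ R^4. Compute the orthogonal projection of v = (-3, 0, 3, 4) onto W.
proj_W(v) = (-72/187, -12/17, -12/11, 334/187)

Set up U = [u_1 | ... | u_2] ∈ R^(4×2). The projector onto W = col(U) is P = U (U^T U)^(-1) U^T.
Compute U^T U =
  [17, 0]
  [0, 22],
and U^T v = (6, 8).
Solve U^T U · c = U^T v for the coefficients: c = (6/17, 4/11). The projection is proj_W(v) = U c.
Check: (v - proj_W(v)) · u_1 = 0  (should be 0).
Check: (v - proj_W(v)) · u_2 = 0  (should be 0).
Result: proj_W(v) = (-72/187, -12/17, -12/11, 334/187).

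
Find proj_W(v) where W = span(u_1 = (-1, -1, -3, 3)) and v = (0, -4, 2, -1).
proj_W(v) = (1/4, 1/4, 3/4, -3/4)

Set up U = [u_1 | ... | u_1] ∈ R^(4×1). The projector onto W = col(U) is P = U (U^T U)^(-1) U^T.
Compute U^T U =
  [20],
and U^T v = (-5).
Solve U^T U · c = U^T v for the coefficients: c = (-1/4). The projection is proj_W(v) = U c.
Check: (v - proj_W(v)) · u_1 = 0  (should be 0).
Result: proj_W(v) = (1/4, 1/4, 3/4, -3/4).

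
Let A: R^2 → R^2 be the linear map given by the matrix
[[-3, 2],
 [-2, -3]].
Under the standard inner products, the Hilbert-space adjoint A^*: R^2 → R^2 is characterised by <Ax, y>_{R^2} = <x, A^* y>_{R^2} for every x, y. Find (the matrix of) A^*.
A^* = A^T =
[[-3, -2],
 [2, -3]]

For real matrices with standard dot products, the defining identity <Ax, y> = <x, A^* y> gives (Ax)^T y = x^T (A^*) y, i.e. x^T A^T y = x^T (A^*) y. Since this holds for all x, y, we must have A^* = A^T. Therefore
A^* =
[[-3, -2],
 [2, -3]].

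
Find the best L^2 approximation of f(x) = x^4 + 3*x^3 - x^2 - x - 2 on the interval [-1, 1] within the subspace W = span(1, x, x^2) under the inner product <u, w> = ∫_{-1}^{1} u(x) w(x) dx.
g(x) = -x^2/7 + 4*x/5 - 73/35

The best approximation g ∈ W is the orthogonal projection of f onto W. Writing g = a_0 + a_1 x + a_2 x^2, the coefficients solve the normal equations G · a = b where
  G_{ij} = <φ_i, φ_j> and b_i = <f, φ_i>, with φ_0 = 1, φ_1 = x, φ_2 = x^2.
G =
  [2, 0, 2/3]
  [0, 2/3, 0]
  [2/3, 0, 2/5],
b = (-64/15, 8/15, -152/105).
Solving gives a_0 = -73/35, a_1 = 4/5, a_2 = -1/7, so
  g(x) = -x^2/7 + 4*x/5 - 73/35.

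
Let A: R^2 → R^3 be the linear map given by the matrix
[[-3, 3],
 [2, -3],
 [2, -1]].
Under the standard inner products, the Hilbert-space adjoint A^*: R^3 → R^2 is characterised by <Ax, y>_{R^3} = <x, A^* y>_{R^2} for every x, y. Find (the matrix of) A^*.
A^* = A^T =
[[-3, 2, 2],
 [3, -3, -1]]

For real matrices with standard dot products, the defining identity <Ax, y> = <x, A^* y> gives (Ax)^T y = x^T (A^*) y, i.e. x^T A^T y = x^T (A^*) y. Since this holds for all x, y, we must have A^* = A^T. Therefore
A^* =
[[-3, 2, 2],
 [3, -3, -1]].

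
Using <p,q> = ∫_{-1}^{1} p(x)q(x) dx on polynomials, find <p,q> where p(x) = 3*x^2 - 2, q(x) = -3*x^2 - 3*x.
<p,q> = 2/5

Expand the product: p(x)·q(x) = -9*x^4 - 9*x^3 + 6*x^2 + 6*x.
∫_{-1}^{1} of each monomial x^k gives [2/(k+1) if k even, 0 if k odd]. Integrating term-by-term (or equivalently evaluating the antiderivative F(x) = -9*x^5/5 - 9*x^4/4 + 2*x^3 + 3*x^2 at the endpoints):
  F(1) − F(−1) = 19/20 − (11/20) = 2/5.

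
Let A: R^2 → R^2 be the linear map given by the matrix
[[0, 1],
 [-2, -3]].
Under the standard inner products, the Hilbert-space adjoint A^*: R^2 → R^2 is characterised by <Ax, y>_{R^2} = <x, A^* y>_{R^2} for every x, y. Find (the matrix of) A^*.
A^* = A^T =
[[0, -2],
 [1, -3]]

For real matrices with standard dot products, the defining identity <Ax, y> = <x, A^* y> gives (Ax)^T y = x^T (A^*) y, i.e. x^T A^T y = x^T (A^*) y. Since this holds for all x, y, we must have A^* = A^T. Therefore
A^* =
[[0, -2],
 [1, -3]].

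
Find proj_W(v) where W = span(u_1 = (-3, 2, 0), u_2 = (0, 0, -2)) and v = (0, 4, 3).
proj_W(v) = (-24/13, 16/13, 3)

Set up U = [u_1 | ... | u_2] ∈ R^(3×2). The projector onto W = col(U) is P = U (U^T U)^(-1) U^T.
Compute U^T U =
  [13, 0]
  [0, 4],
and U^T v = (8, -6).
Solve U^T U · c = U^T v for the coefficients: c = (8/13, -3/2). The projection is proj_W(v) = U c.
Check: (v - proj_W(v)) · u_1 = 0  (should be 0).
Check: (v - proj_W(v)) · u_2 = 0  (should be 0).
Result: proj_W(v) = (-24/13, 16/13, 3).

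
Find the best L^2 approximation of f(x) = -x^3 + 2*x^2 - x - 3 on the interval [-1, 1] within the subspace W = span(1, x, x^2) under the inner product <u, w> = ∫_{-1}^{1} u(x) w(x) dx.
g(x) = 2*x^2 - 8*x/5 - 3

The best approximation g ∈ W is the orthogonal projection of f onto W. Writing g = a_0 + a_1 x + a_2 x^2, the coefficients solve the normal equations G · a = b where
  G_{ij} = <φ_i, φ_j> and b_i = <f, φ_i>, with φ_0 = 1, φ_1 = x, φ_2 = x^2.
G =
  [2, 0, 2/3]
  [0, 2/3, 0]
  [2/3, 0, 2/5],
b = (-14/3, -16/15, -6/5).
Solving gives a_0 = -3, a_1 = -8/5, a_2 = 2, so
  g(x) = 2*x^2 - 8*x/5 - 3.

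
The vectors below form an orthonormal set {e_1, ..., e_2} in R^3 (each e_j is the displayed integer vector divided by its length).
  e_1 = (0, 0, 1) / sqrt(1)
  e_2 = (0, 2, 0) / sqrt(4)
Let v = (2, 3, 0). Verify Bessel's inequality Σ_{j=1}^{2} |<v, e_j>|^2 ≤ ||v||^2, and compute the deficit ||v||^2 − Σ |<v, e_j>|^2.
Σ |<v, e_j>|^2 = 9; ||v||^2 = 13; deficit = 4

Write each e_j = u_j / sqrt(<u_j, u_j>) where u_j is the displayed integer vector. Then <v, e_j> = <v, u_j> / sqrt(<u_j, u_j>), so |<v, e_j>|^2 = <v, u_j>^2 / <u_j, u_j>.
Coefficients: <v, e_1> = 0/sqrt(1), <v, e_2> = 6/sqrt(4).
Square and sum: Σ |<v, e_j>|^2 = 9.
Compute ||v||^2 = v·v = 13.
Deficit = 13 − 9 = 4 ≥ 0, confirming Bessel's inequality. (The deficit equals ||v − Σ <v,e_j> e_j||^2, the squared distance from v to span{e_j}.)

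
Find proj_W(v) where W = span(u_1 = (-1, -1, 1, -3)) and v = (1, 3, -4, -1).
proj_W(v) = (5/12, 5/12, -5/12, 5/4)

Set up U = [u_1 | ... | u_1] ∈ R^(4×1). The projector onto W = col(U) is P = U (U^T U)^(-1) U^T.
Compute U^T U =
  [12],
and U^T v = (-5).
Solve U^T U · c = U^T v for the coefficients: c = (-5/12). The projection is proj_W(v) = U c.
Check: (v - proj_W(v)) · u_1 = 0  (should be 0).
Result: proj_W(v) = (5/12, 5/12, -5/12, 5/4).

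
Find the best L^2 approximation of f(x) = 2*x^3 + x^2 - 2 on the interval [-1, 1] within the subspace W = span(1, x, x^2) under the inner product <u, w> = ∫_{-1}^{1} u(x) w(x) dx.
g(x) = x^2 + 6*x/5 - 2

The best approximation g ∈ W is the orthogonal projection of f onto W. Writing g = a_0 + a_1 x + a_2 x^2, the coefficients solve the normal equations G · a = b where
  G_{ij} = <φ_i, φ_j> and b_i = <f, φ_i>, with φ_0 = 1, φ_1 = x, φ_2 = x^2.
G =
  [2, 0, 2/3]
  [0, 2/3, 0]
  [2/3, 0, 2/5],
b = (-10/3, 4/5, -14/15).
Solving gives a_0 = -2, a_1 = 6/5, a_2 = 1, so
  g(x) = x^2 + 6*x/5 - 2.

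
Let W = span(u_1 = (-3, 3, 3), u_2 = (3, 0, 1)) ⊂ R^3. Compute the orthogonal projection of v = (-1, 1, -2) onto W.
proj_W(v) = (-35/26, -5/13, -25/26)

Set up U = [u_1 | ... | u_2] ∈ R^(3×2). The projector onto W = col(U) is P = U (U^T U)^(-1) U^T.
Compute U^T U =
  [27, -6]
  [-6, 10],
and U^T v = (0, -5).
Solve U^T U · c = U^T v for the coefficients: c = (-5/39, -15/26). The projection is proj_W(v) = U c.
Check: (v - proj_W(v)) · u_1 = 0  (should be 0).
Check: (v - proj_W(v)) · u_2 = 0  (should be 0).
Result: proj_W(v) = (-35/26, -5/13, -25/26).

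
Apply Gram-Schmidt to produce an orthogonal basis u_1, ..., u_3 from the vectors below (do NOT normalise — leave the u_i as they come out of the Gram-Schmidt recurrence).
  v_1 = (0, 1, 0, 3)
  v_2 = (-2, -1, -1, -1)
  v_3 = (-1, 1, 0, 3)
Orthogonal basis:
  u_1 = (0, 1, 0, 3)
  u_2 = (-2, -3/5, -1, 1/5)
  u_3 = (-7/27, 2/9, 10/27, -2/27)

Apply the Gram-Schmidt recurrence
  u_1 = v_1
  u_i = v_i − Σ_{j<i} ((v_i · u_j) / (u_j · u_j)) · u_j.

Step by step this gives:
  u_1 = (0, 1, 0, 3)
  u_2 = (-2, -3/5, -1, 1/5)
  u_3 = (-7/27, 2/9, 10/27, -2/27)

Orthogonality check:
  u_2 · u_1 = 0 (should be 0)
  u_3 · u_1 = 0 (should be 0)
  u_3 · u_2 = 0 (should be 0)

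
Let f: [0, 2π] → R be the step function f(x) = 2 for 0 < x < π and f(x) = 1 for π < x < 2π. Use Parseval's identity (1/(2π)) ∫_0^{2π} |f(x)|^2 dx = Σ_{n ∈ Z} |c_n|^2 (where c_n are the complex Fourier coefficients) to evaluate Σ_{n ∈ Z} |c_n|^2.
Σ |c_n|^2 = 5/2

Parseval equates the L^2 energy of f (normalised by 1/(2π)) with the ℓ^2 sum of its Fourier coefficients: (1/(2π)) ∫_0^{2π} |f|^2 = Σ |c_n|^2.
Compute the left side: (1/(2π)) [∫_0^π 2^2 dx + ∫_π^{2π} 1^2 dx] = (1/(2π)) · (4π + 1π) = (4 + 1)/2 = 5/2.
So Σ_{n ∈ Z} |c_n|^2 = 5/2.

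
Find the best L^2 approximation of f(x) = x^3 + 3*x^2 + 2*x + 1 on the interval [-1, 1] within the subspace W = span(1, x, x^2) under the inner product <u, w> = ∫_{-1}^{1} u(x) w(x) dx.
g(x) = 3*x^2 + 13*x/5 + 1

The best approximation g ∈ W is the orthogonal projection of f onto W. Writing g = a_0 + a_1 x + a_2 x^2, the coefficients solve the normal equations G · a = b where
  G_{ij} = <φ_i, φ_j> and b_i = <f, φ_i>, with φ_0 = 1, φ_1 = x, φ_2 = x^2.
G =
  [2, 0, 2/3]
  [0, 2/3, 0]
  [2/3, 0, 2/5],
b = (4, 26/15, 28/15).
Solving gives a_0 = 1, a_1 = 13/5, a_2 = 3, so
  g(x) = 3*x^2 + 13*x/5 + 1.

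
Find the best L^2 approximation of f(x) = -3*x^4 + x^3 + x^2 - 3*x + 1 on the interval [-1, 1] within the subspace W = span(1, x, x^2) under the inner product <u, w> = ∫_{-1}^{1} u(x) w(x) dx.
g(x) = -11*x^2/7 - 12*x/5 + 44/35

The best approximation g ∈ W is the orthogonal projection of f onto W. Writing g = a_0 + a_1 x + a_2 x^2, the coefficients solve the normal equations G · a = b where
  G_{ij} = <φ_i, φ_j> and b_i = <f, φ_i>, with φ_0 = 1, φ_1 = x, φ_2 = x^2.
G =
  [2, 0, 2/3]
  [0, 2/3, 0]
  [2/3, 0, 2/5],
b = (22/15, -8/5, 22/105).
Solving gives a_0 = 44/35, a_1 = -12/5, a_2 = -11/7, so
  g(x) = -11*x^2/7 - 12*x/5 + 44/35.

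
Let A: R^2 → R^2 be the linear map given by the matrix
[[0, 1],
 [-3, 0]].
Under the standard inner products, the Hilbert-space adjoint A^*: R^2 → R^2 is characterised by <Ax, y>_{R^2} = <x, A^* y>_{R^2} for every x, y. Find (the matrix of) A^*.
A^* = A^T =
[[0, -3],
 [1, 0]]

For real matrices with standard dot products, the defining identity <Ax, y> = <x, A^* y> gives (Ax)^T y = x^T (A^*) y, i.e. x^T A^T y = x^T (A^*) y. Since this holds for all x, y, we must have A^* = A^T. Therefore
A^* =
[[0, -3],
 [1, 0]].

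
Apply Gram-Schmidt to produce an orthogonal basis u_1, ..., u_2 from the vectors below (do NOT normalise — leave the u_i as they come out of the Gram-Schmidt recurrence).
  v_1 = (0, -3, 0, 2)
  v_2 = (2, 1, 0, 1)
Orthogonal basis:
  u_1 = (0, -3, 0, 2)
  u_2 = (2, 10/13, 0, 15/13)

Apply the Gram-Schmidt recurrence
  u_1 = v_1
  u_i = v_i − Σ_{j<i} ((v_i · u_j) / (u_j · u_j)) · u_j.

Step by step this gives:
  u_1 = (0, -3, 0, 2)
  u_2 = (2, 10/13, 0, 15/13)

Orthogonality check:
  u_2 · u_1 = 0 (should be 0)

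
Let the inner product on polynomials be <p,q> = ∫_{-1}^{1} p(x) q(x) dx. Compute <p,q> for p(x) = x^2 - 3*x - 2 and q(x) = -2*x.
<p,q> = 4

Expand the product: p(x)·q(x) = -2*x^3 + 6*x^2 + 4*x.
∫_{-1}^{1} of each monomial x^k gives [2/(k+1) if k even, 0 if k odd]. Integrating term-by-term (or equivalently evaluating the antiderivative F(x) = -x^4/2 + 2*x^3 + 2*x^2 at the endpoints):
  F(1) − F(−1) = 7/2 − (-1/2) = 4.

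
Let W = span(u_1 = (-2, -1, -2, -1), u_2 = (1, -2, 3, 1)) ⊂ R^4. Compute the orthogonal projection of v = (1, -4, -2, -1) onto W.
proj_W(v) = (-169/101, -257/101, -31/101, -50/101)

Set up U = [u_1 | ... | u_2] ∈ R^(4×2). The projector onto W = col(U) is P = U (U^T U)^(-1) U^T.
Compute U^T U =
  [10, -7]
  [-7, 15],
and U^T v = (7, 2).
Solve U^T U · c = U^T v for the coefficients: c = (119/101, 69/101). The projection is proj_W(v) = U c.
Check: (v - proj_W(v)) · u_1 = 0  (should be 0).
Check: (v - proj_W(v)) · u_2 = 0  (should be 0).
Result: proj_W(v) = (-169/101, -257/101, -31/101, -50/101).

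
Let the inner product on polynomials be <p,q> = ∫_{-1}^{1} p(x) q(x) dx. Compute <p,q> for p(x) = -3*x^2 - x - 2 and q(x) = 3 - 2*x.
<p,q> = -50/3

Expand the product: p(x)·q(x) = 6*x^3 - 7*x^2 + x - 6.
∫_{-1}^{1} of each monomial x^k gives [2/(k+1) if k even, 0 if k odd]. Integrating term-by-term (or equivalently evaluating the antiderivative F(x) = 3*x^4/2 - 7*x^3/3 + x^2/2 - 6*x at the endpoints):
  F(1) − F(−1) = -19/3 − (31/3) = -50/3.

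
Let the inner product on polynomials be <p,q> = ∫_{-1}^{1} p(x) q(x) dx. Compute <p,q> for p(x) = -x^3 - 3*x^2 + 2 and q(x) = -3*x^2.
<p,q> = -2/5

Expand the product: p(x)·q(x) = 3*x^5 + 9*x^4 - 6*x^2.
∫_{-1}^{1} of each monomial x^k gives [2/(k+1) if k even, 0 if k odd]. Integrating term-by-term (or equivalently evaluating the antiderivative F(x) = x^6/2 + 9*x^5/5 - 2*x^3 at the endpoints):
  F(1) − F(−1) = 3/10 − (7/10) = -2/5.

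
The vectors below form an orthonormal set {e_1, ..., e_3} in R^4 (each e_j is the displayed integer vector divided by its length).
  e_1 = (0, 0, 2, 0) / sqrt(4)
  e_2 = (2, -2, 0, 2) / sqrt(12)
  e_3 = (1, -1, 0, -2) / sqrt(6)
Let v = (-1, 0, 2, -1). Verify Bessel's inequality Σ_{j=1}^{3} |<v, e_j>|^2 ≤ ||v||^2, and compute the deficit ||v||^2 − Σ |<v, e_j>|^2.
Σ |<v, e_j>|^2 = 11/2; ||v||^2 = 6; deficit = 1/2

Write each e_j = u_j / sqrt(<u_j, u_j>) where u_j is the displayed integer vector. Then <v, e_j> = <v, u_j> / sqrt(<u_j, u_j>), so |<v, e_j>|^2 = <v, u_j>^2 / <u_j, u_j>.
Coefficients: <v, e_1> = 4/sqrt(4), <v, e_2> = -4/sqrt(12), <v, e_3> = 1/sqrt(6).
Square and sum: Σ |<v, e_j>|^2 = 11/2.
Compute ||v||^2 = v·v = 6.
Deficit = 6 − 11/2 = 1/2 ≥ 0, confirming Bessel's inequality. (The deficit equals ||v − Σ <v,e_j> e_j||^2, the squared distance from v to span{e_j}.)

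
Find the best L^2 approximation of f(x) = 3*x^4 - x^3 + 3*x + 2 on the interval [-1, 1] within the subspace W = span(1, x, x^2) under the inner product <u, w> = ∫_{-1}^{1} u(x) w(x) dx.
g(x) = 18*x^2/7 + 12*x/5 + 61/35

The best approximation g ∈ W is the orthogonal projection of f onto W. Writing g = a_0 + a_1 x + a_2 x^2, the coefficients solve the normal equations G · a = b where
  G_{ij} = <φ_i, φ_j> and b_i = <f, φ_i>, with φ_0 = 1, φ_1 = x, φ_2 = x^2.
G =
  [2, 0, 2/3]
  [0, 2/3, 0]
  [2/3, 0, 2/5],
b = (26/5, 8/5, 46/21).
Solving gives a_0 = 61/35, a_1 = 12/5, a_2 = 18/7, so
  g(x) = 18*x^2/7 + 12*x/5 + 61/35.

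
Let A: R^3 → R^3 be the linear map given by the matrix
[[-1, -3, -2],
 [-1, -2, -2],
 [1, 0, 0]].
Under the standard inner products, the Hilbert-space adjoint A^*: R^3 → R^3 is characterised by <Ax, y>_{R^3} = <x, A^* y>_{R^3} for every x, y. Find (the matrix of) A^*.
A^* = A^T =
[[-1, -1, 1],
 [-3, -2, 0],
 [-2, -2, 0]]

For real matrices with standard dot products, the defining identity <Ax, y> = <x, A^* y> gives (Ax)^T y = x^T (A^*) y, i.e. x^T A^T y = x^T (A^*) y. Since this holds for all x, y, we must have A^* = A^T. Therefore
A^* =
[[-1, -1, 1],
 [-3, -2, 0],
 [-2, -2, 0]].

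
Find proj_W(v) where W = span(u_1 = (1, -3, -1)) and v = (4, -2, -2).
proj_W(v) = (12/11, -36/11, -12/11)

Set up U = [u_1 | ... | u_1] ∈ R^(3×1). The projector onto W = col(U) is P = U (U^T U)^(-1) U^T.
Compute U^T U =
  [11],
and U^T v = (12).
Solve U^T U · c = U^T v for the coefficients: c = (12/11). The projection is proj_W(v) = U c.
Check: (v - proj_W(v)) · u_1 = 0  (should be 0).
Result: proj_W(v) = (12/11, -36/11, -12/11).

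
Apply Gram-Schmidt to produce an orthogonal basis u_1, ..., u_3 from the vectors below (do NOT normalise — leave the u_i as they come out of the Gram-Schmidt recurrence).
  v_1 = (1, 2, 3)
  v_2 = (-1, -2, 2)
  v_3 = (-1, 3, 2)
Orthogonal basis:
  u_1 = (1, 2, 3)
  u_2 = (-15/14, -15/7, 25/14)
  u_3 = (-2, 1, 0)

Apply the Gram-Schmidt recurrence
  u_1 = v_1
  u_i = v_i − Σ_{j<i} ((v_i · u_j) / (u_j · u_j)) · u_j.

Step by step this gives:
  u_1 = (1, 2, 3)
  u_2 = (-15/14, -15/7, 25/14)
  u_3 = (-2, 1, 0)

Orthogonality check:
  u_2 · u_1 = 0 (should be 0)
  u_3 · u_1 = 0 (should be 0)
  u_3 · u_2 = 0 (should be 0)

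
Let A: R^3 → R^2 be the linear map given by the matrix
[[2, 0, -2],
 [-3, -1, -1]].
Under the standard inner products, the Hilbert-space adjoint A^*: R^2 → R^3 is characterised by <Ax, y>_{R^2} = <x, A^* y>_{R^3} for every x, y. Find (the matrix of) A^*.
A^* = A^T =
[[2, -3],
 [0, -1],
 [-2, -1]]

For real matrices with standard dot products, the defining identity <Ax, y> = <x, A^* y> gives (Ax)^T y = x^T (A^*) y, i.e. x^T A^T y = x^T (A^*) y. Since this holds for all x, y, we must have A^* = A^T. Therefore
A^* =
[[2, -3],
 [0, -1],
 [-2, -1]].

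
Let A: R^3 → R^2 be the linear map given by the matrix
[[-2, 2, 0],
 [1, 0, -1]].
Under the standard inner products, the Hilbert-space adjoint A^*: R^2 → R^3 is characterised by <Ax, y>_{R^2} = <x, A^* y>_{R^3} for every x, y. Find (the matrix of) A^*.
A^* = A^T =
[[-2, 1],
 [2, 0],
 [0, -1]]

For real matrices with standard dot products, the defining identity <Ax, y> = <x, A^* y> gives (Ax)^T y = x^T (A^*) y, i.e. x^T A^T y = x^T (A^*) y. Since this holds for all x, y, we must have A^* = A^T. Therefore
A^* =
[[-2, 1],
 [2, 0],
 [0, -1]].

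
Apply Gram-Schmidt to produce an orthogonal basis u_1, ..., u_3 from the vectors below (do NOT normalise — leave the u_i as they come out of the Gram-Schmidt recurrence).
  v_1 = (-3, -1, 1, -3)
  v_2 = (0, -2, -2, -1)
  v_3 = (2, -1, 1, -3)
Orthogonal basis:
  u_1 = (-3, -1, 1, -3)
  u_2 = (9/20, -37/20, -43/20, -11/20)
  u_3 = (50/19, -5/19, 25/19, -40/19)

Apply the Gram-Schmidt recurrence
  u_1 = v_1
  u_i = v_i − Σ_{j<i} ((v_i · u_j) / (u_j · u_j)) · u_j.

Step by step this gives:
  u_1 = (-3, -1, 1, -3)
  u_2 = (9/20, -37/20, -43/20, -11/20)
  u_3 = (50/19, -5/19, 25/19, -40/19)

Orthogonality check:
  u_2 · u_1 = 0 (should be 0)
  u_3 · u_1 = 0 (should be 0)
  u_3 · u_2 = 0 (should be 0)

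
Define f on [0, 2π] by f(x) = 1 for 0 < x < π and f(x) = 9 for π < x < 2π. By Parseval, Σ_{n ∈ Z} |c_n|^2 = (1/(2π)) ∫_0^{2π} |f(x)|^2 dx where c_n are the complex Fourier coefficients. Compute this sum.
Σ |c_n|^2 = 41

Parseval equates the L^2 energy of f (normalised by 1/(2π)) with the ℓ^2 sum of its Fourier coefficients: (1/(2π)) ∫_0^{2π} |f|^2 = Σ |c_n|^2.
Compute the left side: (1/(2π)) [∫_0^π 1^2 dx + ∫_π^{2π} 9^2 dx] = (1/(2π)) · (1π + 81π) = (1 + 81)/2 = 41.
So Σ_{n ∈ Z} |c_n|^2 = 41.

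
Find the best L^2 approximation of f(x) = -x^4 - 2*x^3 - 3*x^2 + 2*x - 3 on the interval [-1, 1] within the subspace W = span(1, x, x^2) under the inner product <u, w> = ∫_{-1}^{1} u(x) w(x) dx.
g(x) = -27*x^2/7 + 4*x/5 - 102/35

The best approximation g ∈ W is the orthogonal projection of f onto W. Writing g = a_0 + a_1 x + a_2 x^2, the coefficients solve the normal equations G · a = b where
  G_{ij} = <φ_i, φ_j> and b_i = <f, φ_i>, with φ_0 = 1, φ_1 = x, φ_2 = x^2.
G =
  [2, 0, 2/3]
  [0, 2/3, 0]
  [2/3, 0, 2/5],
b = (-42/5, 8/15, -122/35).
Solving gives a_0 = -102/35, a_1 = 4/5, a_2 = -27/7, so
  g(x) = -27*x^2/7 + 4*x/5 - 102/35.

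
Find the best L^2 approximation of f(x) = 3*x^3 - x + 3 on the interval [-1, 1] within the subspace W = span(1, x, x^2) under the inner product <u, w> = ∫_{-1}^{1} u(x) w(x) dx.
g(x) = 4*x/5 + 3

The best approximation g ∈ W is the orthogonal projection of f onto W. Writing g = a_0 + a_1 x + a_2 x^2, the coefficients solve the normal equations G · a = b where
  G_{ij} = <φ_i, φ_j> and b_i = <f, φ_i>, with φ_0 = 1, φ_1 = x, φ_2 = x^2.
G =
  [2, 0, 2/3]
  [0, 2/3, 0]
  [2/3, 0, 2/5],
b = (6, 8/15, 2).
Solving gives a_0 = 3, a_1 = 4/5, a_2 = 0, so
  g(x) = 4*x/5 + 3.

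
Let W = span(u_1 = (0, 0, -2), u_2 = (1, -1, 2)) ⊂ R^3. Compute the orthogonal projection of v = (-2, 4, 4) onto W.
proj_W(v) = (-3, 3, 4)

Set up U = [u_1 | ... | u_2] ∈ R^(3×2). The projector onto W = col(U) is P = U (U^T U)^(-1) U^T.
Compute U^T U =
  [4, -4]
  [-4, 6],
and U^T v = (-8, 2).
Solve U^T U · c = U^T v for the coefficients: c = (-5, -3). The projection is proj_W(v) = U c.
Check: (v - proj_W(v)) · u_1 = 0  (should be 0).
Check: (v - proj_W(v)) · u_2 = 0  (should be 0).
Result: proj_W(v) = (-3, 3, 4).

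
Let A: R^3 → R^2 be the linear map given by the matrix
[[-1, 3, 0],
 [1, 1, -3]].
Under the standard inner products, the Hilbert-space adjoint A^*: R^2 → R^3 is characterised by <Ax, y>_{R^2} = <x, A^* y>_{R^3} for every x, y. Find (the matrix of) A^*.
A^* = A^T =
[[-1, 1],
 [3, 1],
 [0, -3]]

For real matrices with standard dot products, the defining identity <Ax, y> = <x, A^* y> gives (Ax)^T y = x^T (A^*) y, i.e. x^T A^T y = x^T (A^*) y. Since this holds for all x, y, we must have A^* = A^T. Therefore
A^* =
[[-1, 1],
 [3, 1],
 [0, -3]].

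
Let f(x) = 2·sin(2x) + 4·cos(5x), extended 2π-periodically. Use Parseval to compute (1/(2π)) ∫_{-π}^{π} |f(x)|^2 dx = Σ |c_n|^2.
Σ |c_n|^2 = 10

Expand |f|^2 and use orthogonality of {sin(nx), cos(mx)} on [-π, π]:
  ∫_{-π}^{π} sin(nx)^2 dx = π, ∫ cos(mx)^2 dx = π, and cross terms integrate to 0.
So ∫_{-π}^{π} f(x)^2 dx = 2^2 · π + 4^2 · π = (4 + 16)π.
Divide by 2π: (4 + 16)/2 = 10.
By Parseval, this equals Σ |c_n|^2.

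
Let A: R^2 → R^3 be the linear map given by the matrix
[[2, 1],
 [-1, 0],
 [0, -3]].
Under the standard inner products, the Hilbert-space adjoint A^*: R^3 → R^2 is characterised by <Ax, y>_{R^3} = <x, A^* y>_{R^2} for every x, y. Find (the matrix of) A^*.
A^* = A^T =
[[2, -1, 0],
 [1, 0, -3]]

For real matrices with standard dot products, the defining identity <Ax, y> = <x, A^* y> gives (Ax)^T y = x^T (A^*) y, i.e. x^T A^T y = x^T (A^*) y. Since this holds for all x, y, we must have A^* = A^T. Therefore
A^* =
[[2, -1, 0],
 [1, 0, -3]].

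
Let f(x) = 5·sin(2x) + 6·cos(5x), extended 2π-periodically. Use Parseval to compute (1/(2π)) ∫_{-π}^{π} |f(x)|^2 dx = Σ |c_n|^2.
Σ |c_n|^2 = 61/2

Expand |f|^2 and use orthogonality of {sin(nx), cos(mx)} on [-π, π]:
  ∫_{-π}^{π} sin(nx)^2 dx = π, ∫ cos(mx)^2 dx = π, and cross terms integrate to 0.
So ∫_{-π}^{π} f(x)^2 dx = 5^2 · π + 6^2 · π = (25 + 36)π.
Divide by 2π: (25 + 36)/2 = 61/2.
By Parseval, this equals Σ |c_n|^2.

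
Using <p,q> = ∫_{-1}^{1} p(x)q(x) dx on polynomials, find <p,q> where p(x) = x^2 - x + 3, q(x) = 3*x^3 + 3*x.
<p,q> = -16/5

Expand the product: p(x)·q(x) = 3*x^5 - 3*x^4 + 12*x^3 - 3*x^2 + 9*x.
∫_{-1}^{1} of each monomial x^k gives [2/(k+1) if k even, 0 if k odd]. Integrating term-by-term (or equivalently evaluating the antiderivative F(x) = x^6/2 - 3*x^5/5 + 3*x^4 - x^3 + 9*x^2/2 at the endpoints):
  F(1) − F(−1) = 32/5 − (48/5) = -16/5.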